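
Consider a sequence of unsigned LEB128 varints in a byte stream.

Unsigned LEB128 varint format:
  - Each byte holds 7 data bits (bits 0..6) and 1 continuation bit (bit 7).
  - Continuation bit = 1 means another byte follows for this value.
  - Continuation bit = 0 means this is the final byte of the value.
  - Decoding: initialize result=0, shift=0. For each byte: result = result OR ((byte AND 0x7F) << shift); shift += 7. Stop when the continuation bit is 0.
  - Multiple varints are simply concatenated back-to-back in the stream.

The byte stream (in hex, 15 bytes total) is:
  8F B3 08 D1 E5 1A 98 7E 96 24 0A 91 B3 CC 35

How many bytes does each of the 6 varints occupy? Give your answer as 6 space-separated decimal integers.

Answer: 3 3 2 2 1 4

Derivation:
  byte[0]=0x8F cont=1 payload=0x0F=15: acc |= 15<<0 -> acc=15 shift=7
  byte[1]=0xB3 cont=1 payload=0x33=51: acc |= 51<<7 -> acc=6543 shift=14
  byte[2]=0x08 cont=0 payload=0x08=8: acc |= 8<<14 -> acc=137615 shift=21 [end]
Varint 1: bytes[0:3] = 8F B3 08 -> value 137615 (3 byte(s))
  byte[3]=0xD1 cont=1 payload=0x51=81: acc |= 81<<0 -> acc=81 shift=7
  byte[4]=0xE5 cont=1 payload=0x65=101: acc |= 101<<7 -> acc=13009 shift=14
  byte[5]=0x1A cont=0 payload=0x1A=26: acc |= 26<<14 -> acc=438993 shift=21 [end]
Varint 2: bytes[3:6] = D1 E5 1A -> value 438993 (3 byte(s))
  byte[6]=0x98 cont=1 payload=0x18=24: acc |= 24<<0 -> acc=24 shift=7
  byte[7]=0x7E cont=0 payload=0x7E=126: acc |= 126<<7 -> acc=16152 shift=14 [end]
Varint 3: bytes[6:8] = 98 7E -> value 16152 (2 byte(s))
  byte[8]=0x96 cont=1 payload=0x16=22: acc |= 22<<0 -> acc=22 shift=7
  byte[9]=0x24 cont=0 payload=0x24=36: acc |= 36<<7 -> acc=4630 shift=14 [end]
Varint 4: bytes[8:10] = 96 24 -> value 4630 (2 byte(s))
  byte[10]=0x0A cont=0 payload=0x0A=10: acc |= 10<<0 -> acc=10 shift=7 [end]
Varint 5: bytes[10:11] = 0A -> value 10 (1 byte(s))
  byte[11]=0x91 cont=1 payload=0x11=17: acc |= 17<<0 -> acc=17 shift=7
  byte[12]=0xB3 cont=1 payload=0x33=51: acc |= 51<<7 -> acc=6545 shift=14
  byte[13]=0xCC cont=1 payload=0x4C=76: acc |= 76<<14 -> acc=1251729 shift=21
  byte[14]=0x35 cont=0 payload=0x35=53: acc |= 53<<21 -> acc=112400785 shift=28 [end]
Varint 6: bytes[11:15] = 91 B3 CC 35 -> value 112400785 (4 byte(s))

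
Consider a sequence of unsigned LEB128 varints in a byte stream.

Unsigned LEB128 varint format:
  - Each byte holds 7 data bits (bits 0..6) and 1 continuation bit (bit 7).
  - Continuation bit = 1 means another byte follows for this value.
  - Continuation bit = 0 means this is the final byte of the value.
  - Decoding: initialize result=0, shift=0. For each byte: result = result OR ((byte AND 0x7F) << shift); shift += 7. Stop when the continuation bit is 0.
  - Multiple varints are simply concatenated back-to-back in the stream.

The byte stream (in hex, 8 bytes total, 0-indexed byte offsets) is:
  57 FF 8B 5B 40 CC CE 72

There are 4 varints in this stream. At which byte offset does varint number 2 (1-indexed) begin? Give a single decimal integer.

Answer: 1

Derivation:
  byte[0]=0x57 cont=0 payload=0x57=87: acc |= 87<<0 -> acc=87 shift=7 [end]
Varint 1: bytes[0:1] = 57 -> value 87 (1 byte(s))
  byte[1]=0xFF cont=1 payload=0x7F=127: acc |= 127<<0 -> acc=127 shift=7
  byte[2]=0x8B cont=1 payload=0x0B=11: acc |= 11<<7 -> acc=1535 shift=14
  byte[3]=0x5B cont=0 payload=0x5B=91: acc |= 91<<14 -> acc=1492479 shift=21 [end]
Varint 2: bytes[1:4] = FF 8B 5B -> value 1492479 (3 byte(s))
  byte[4]=0x40 cont=0 payload=0x40=64: acc |= 64<<0 -> acc=64 shift=7 [end]
Varint 3: bytes[4:5] = 40 -> value 64 (1 byte(s))
  byte[5]=0xCC cont=1 payload=0x4C=76: acc |= 76<<0 -> acc=76 shift=7
  byte[6]=0xCE cont=1 payload=0x4E=78: acc |= 78<<7 -> acc=10060 shift=14
  byte[7]=0x72 cont=0 payload=0x72=114: acc |= 114<<14 -> acc=1877836 shift=21 [end]
Varint 4: bytes[5:8] = CC CE 72 -> value 1877836 (3 byte(s))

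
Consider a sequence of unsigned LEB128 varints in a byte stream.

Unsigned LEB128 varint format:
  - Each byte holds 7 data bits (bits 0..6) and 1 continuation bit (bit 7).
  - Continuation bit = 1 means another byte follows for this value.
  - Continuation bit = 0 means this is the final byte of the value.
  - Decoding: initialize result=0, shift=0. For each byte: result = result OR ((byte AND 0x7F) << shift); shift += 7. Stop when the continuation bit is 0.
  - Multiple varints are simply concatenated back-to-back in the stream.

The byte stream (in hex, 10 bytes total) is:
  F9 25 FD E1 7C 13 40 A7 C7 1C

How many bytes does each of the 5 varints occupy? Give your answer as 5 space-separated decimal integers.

  byte[0]=0xF9 cont=1 payload=0x79=121: acc |= 121<<0 -> acc=121 shift=7
  byte[1]=0x25 cont=0 payload=0x25=37: acc |= 37<<7 -> acc=4857 shift=14 [end]
Varint 1: bytes[0:2] = F9 25 -> value 4857 (2 byte(s))
  byte[2]=0xFD cont=1 payload=0x7D=125: acc |= 125<<0 -> acc=125 shift=7
  byte[3]=0xE1 cont=1 payload=0x61=97: acc |= 97<<7 -> acc=12541 shift=14
  byte[4]=0x7C cont=0 payload=0x7C=124: acc |= 124<<14 -> acc=2044157 shift=21 [end]
Varint 2: bytes[2:5] = FD E1 7C -> value 2044157 (3 byte(s))
  byte[5]=0x13 cont=0 payload=0x13=19: acc |= 19<<0 -> acc=19 shift=7 [end]
Varint 3: bytes[5:6] = 13 -> value 19 (1 byte(s))
  byte[6]=0x40 cont=0 payload=0x40=64: acc |= 64<<0 -> acc=64 shift=7 [end]
Varint 4: bytes[6:7] = 40 -> value 64 (1 byte(s))
  byte[7]=0xA7 cont=1 payload=0x27=39: acc |= 39<<0 -> acc=39 shift=7
  byte[8]=0xC7 cont=1 payload=0x47=71: acc |= 71<<7 -> acc=9127 shift=14
  byte[9]=0x1C cont=0 payload=0x1C=28: acc |= 28<<14 -> acc=467879 shift=21 [end]
Varint 5: bytes[7:10] = A7 C7 1C -> value 467879 (3 byte(s))

Answer: 2 3 1 1 3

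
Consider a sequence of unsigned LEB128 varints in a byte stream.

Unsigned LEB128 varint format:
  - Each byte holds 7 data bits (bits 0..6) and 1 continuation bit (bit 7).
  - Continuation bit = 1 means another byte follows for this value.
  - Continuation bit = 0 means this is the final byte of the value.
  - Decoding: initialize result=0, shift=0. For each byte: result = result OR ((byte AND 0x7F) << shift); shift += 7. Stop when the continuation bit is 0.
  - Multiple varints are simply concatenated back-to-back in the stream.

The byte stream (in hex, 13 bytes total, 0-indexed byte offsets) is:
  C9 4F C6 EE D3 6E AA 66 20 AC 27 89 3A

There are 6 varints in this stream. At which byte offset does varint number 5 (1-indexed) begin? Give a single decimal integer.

  byte[0]=0xC9 cont=1 payload=0x49=73: acc |= 73<<0 -> acc=73 shift=7
  byte[1]=0x4F cont=0 payload=0x4F=79: acc |= 79<<7 -> acc=10185 shift=14 [end]
Varint 1: bytes[0:2] = C9 4F -> value 10185 (2 byte(s))
  byte[2]=0xC6 cont=1 payload=0x46=70: acc |= 70<<0 -> acc=70 shift=7
  byte[3]=0xEE cont=1 payload=0x6E=110: acc |= 110<<7 -> acc=14150 shift=14
  byte[4]=0xD3 cont=1 payload=0x53=83: acc |= 83<<14 -> acc=1374022 shift=21
  byte[5]=0x6E cont=0 payload=0x6E=110: acc |= 110<<21 -> acc=232060742 shift=28 [end]
Varint 2: bytes[2:6] = C6 EE D3 6E -> value 232060742 (4 byte(s))
  byte[6]=0xAA cont=1 payload=0x2A=42: acc |= 42<<0 -> acc=42 shift=7
  byte[7]=0x66 cont=0 payload=0x66=102: acc |= 102<<7 -> acc=13098 shift=14 [end]
Varint 3: bytes[6:8] = AA 66 -> value 13098 (2 byte(s))
  byte[8]=0x20 cont=0 payload=0x20=32: acc |= 32<<0 -> acc=32 shift=7 [end]
Varint 4: bytes[8:9] = 20 -> value 32 (1 byte(s))
  byte[9]=0xAC cont=1 payload=0x2C=44: acc |= 44<<0 -> acc=44 shift=7
  byte[10]=0x27 cont=0 payload=0x27=39: acc |= 39<<7 -> acc=5036 shift=14 [end]
Varint 5: bytes[9:11] = AC 27 -> value 5036 (2 byte(s))
  byte[11]=0x89 cont=1 payload=0x09=9: acc |= 9<<0 -> acc=9 shift=7
  byte[12]=0x3A cont=0 payload=0x3A=58: acc |= 58<<7 -> acc=7433 shift=14 [end]
Varint 6: bytes[11:13] = 89 3A -> value 7433 (2 byte(s))

Answer: 9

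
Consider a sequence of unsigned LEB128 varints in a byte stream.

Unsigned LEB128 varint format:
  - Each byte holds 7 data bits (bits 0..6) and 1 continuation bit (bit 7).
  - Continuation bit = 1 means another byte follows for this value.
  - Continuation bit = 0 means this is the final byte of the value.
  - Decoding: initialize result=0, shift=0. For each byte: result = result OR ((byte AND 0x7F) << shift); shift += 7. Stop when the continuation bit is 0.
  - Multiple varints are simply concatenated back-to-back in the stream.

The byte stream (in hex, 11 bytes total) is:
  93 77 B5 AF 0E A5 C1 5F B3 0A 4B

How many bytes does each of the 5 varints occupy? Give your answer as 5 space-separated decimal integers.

Answer: 2 3 3 2 1

Derivation:
  byte[0]=0x93 cont=1 payload=0x13=19: acc |= 19<<0 -> acc=19 shift=7
  byte[1]=0x77 cont=0 payload=0x77=119: acc |= 119<<7 -> acc=15251 shift=14 [end]
Varint 1: bytes[0:2] = 93 77 -> value 15251 (2 byte(s))
  byte[2]=0xB5 cont=1 payload=0x35=53: acc |= 53<<0 -> acc=53 shift=7
  byte[3]=0xAF cont=1 payload=0x2F=47: acc |= 47<<7 -> acc=6069 shift=14
  byte[4]=0x0E cont=0 payload=0x0E=14: acc |= 14<<14 -> acc=235445 shift=21 [end]
Varint 2: bytes[2:5] = B5 AF 0E -> value 235445 (3 byte(s))
  byte[5]=0xA5 cont=1 payload=0x25=37: acc |= 37<<0 -> acc=37 shift=7
  byte[6]=0xC1 cont=1 payload=0x41=65: acc |= 65<<7 -> acc=8357 shift=14
  byte[7]=0x5F cont=0 payload=0x5F=95: acc |= 95<<14 -> acc=1564837 shift=21 [end]
Varint 3: bytes[5:8] = A5 C1 5F -> value 1564837 (3 byte(s))
  byte[8]=0xB3 cont=1 payload=0x33=51: acc |= 51<<0 -> acc=51 shift=7
  byte[9]=0x0A cont=0 payload=0x0A=10: acc |= 10<<7 -> acc=1331 shift=14 [end]
Varint 4: bytes[8:10] = B3 0A -> value 1331 (2 byte(s))
  byte[10]=0x4B cont=0 payload=0x4B=75: acc |= 75<<0 -> acc=75 shift=7 [end]
Varint 5: bytes[10:11] = 4B -> value 75 (1 byte(s))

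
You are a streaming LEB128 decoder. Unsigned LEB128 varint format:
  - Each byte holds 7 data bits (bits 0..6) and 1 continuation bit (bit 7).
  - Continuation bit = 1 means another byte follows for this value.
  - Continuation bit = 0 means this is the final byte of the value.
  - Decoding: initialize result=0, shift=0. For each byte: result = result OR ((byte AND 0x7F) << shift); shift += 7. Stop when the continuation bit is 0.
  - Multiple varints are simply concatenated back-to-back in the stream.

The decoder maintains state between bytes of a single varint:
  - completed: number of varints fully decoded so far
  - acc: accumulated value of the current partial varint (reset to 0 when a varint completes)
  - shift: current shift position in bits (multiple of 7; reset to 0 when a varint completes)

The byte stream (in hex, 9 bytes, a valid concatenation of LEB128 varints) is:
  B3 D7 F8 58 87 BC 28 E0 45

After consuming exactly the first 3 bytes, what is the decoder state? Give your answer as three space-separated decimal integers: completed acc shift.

byte[0]=0xB3 cont=1 payload=0x33: acc |= 51<<0 -> completed=0 acc=51 shift=7
byte[1]=0xD7 cont=1 payload=0x57: acc |= 87<<7 -> completed=0 acc=11187 shift=14
byte[2]=0xF8 cont=1 payload=0x78: acc |= 120<<14 -> completed=0 acc=1977267 shift=21

Answer: 0 1977267 21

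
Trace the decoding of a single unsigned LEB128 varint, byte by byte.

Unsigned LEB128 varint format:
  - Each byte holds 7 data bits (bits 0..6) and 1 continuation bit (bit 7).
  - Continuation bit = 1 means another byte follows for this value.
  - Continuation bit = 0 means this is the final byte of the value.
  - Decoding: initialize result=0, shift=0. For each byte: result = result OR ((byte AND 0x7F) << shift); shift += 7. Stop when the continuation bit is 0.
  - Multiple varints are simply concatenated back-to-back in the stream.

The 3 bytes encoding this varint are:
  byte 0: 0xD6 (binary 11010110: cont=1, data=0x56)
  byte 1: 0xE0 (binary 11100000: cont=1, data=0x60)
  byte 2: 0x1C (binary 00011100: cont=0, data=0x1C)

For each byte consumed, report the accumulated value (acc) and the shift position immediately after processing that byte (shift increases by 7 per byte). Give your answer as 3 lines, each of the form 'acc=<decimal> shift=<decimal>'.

byte 0=0xD6: payload=0x56=86, contrib = 86<<0 = 86; acc -> 86, shift -> 7
byte 1=0xE0: payload=0x60=96, contrib = 96<<7 = 12288; acc -> 12374, shift -> 14
byte 2=0x1C: payload=0x1C=28, contrib = 28<<14 = 458752; acc -> 471126, shift -> 21

Answer: acc=86 shift=7
acc=12374 shift=14
acc=471126 shift=21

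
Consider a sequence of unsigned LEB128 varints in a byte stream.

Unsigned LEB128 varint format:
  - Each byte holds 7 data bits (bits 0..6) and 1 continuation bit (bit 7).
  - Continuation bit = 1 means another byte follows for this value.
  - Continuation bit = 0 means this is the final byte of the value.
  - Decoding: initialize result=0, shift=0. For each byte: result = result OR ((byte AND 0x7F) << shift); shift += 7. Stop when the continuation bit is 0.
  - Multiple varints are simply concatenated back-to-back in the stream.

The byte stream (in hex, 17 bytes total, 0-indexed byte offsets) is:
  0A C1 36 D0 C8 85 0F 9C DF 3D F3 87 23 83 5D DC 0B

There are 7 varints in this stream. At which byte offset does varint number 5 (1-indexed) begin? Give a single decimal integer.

  byte[0]=0x0A cont=0 payload=0x0A=10: acc |= 10<<0 -> acc=10 shift=7 [end]
Varint 1: bytes[0:1] = 0A -> value 10 (1 byte(s))
  byte[1]=0xC1 cont=1 payload=0x41=65: acc |= 65<<0 -> acc=65 shift=7
  byte[2]=0x36 cont=0 payload=0x36=54: acc |= 54<<7 -> acc=6977 shift=14 [end]
Varint 2: bytes[1:3] = C1 36 -> value 6977 (2 byte(s))
  byte[3]=0xD0 cont=1 payload=0x50=80: acc |= 80<<0 -> acc=80 shift=7
  byte[4]=0xC8 cont=1 payload=0x48=72: acc |= 72<<7 -> acc=9296 shift=14
  byte[5]=0x85 cont=1 payload=0x05=5: acc |= 5<<14 -> acc=91216 shift=21
  byte[6]=0x0F cont=0 payload=0x0F=15: acc |= 15<<21 -> acc=31548496 shift=28 [end]
Varint 3: bytes[3:7] = D0 C8 85 0F -> value 31548496 (4 byte(s))
  byte[7]=0x9C cont=1 payload=0x1C=28: acc |= 28<<0 -> acc=28 shift=7
  byte[8]=0xDF cont=1 payload=0x5F=95: acc |= 95<<7 -> acc=12188 shift=14
  byte[9]=0x3D cont=0 payload=0x3D=61: acc |= 61<<14 -> acc=1011612 shift=21 [end]
Varint 4: bytes[7:10] = 9C DF 3D -> value 1011612 (3 byte(s))
  byte[10]=0xF3 cont=1 payload=0x73=115: acc |= 115<<0 -> acc=115 shift=7
  byte[11]=0x87 cont=1 payload=0x07=7: acc |= 7<<7 -> acc=1011 shift=14
  byte[12]=0x23 cont=0 payload=0x23=35: acc |= 35<<14 -> acc=574451 shift=21 [end]
Varint 5: bytes[10:13] = F3 87 23 -> value 574451 (3 byte(s))
  byte[13]=0x83 cont=1 payload=0x03=3: acc |= 3<<0 -> acc=3 shift=7
  byte[14]=0x5D cont=0 payload=0x5D=93: acc |= 93<<7 -> acc=11907 shift=14 [end]
Varint 6: bytes[13:15] = 83 5D -> value 11907 (2 byte(s))
  byte[15]=0xDC cont=1 payload=0x5C=92: acc |= 92<<0 -> acc=92 shift=7
  byte[16]=0x0B cont=0 payload=0x0B=11: acc |= 11<<7 -> acc=1500 shift=14 [end]
Varint 7: bytes[15:17] = DC 0B -> value 1500 (2 byte(s))

Answer: 10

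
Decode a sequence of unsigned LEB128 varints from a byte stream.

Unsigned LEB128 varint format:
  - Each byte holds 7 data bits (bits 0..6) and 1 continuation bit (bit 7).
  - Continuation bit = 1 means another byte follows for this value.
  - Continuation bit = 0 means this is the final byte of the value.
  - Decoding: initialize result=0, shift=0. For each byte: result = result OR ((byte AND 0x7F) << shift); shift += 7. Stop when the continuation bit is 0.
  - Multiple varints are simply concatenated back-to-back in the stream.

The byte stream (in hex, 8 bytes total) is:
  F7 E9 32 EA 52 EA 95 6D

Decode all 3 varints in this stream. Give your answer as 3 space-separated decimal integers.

  byte[0]=0xF7 cont=1 payload=0x77=119: acc |= 119<<0 -> acc=119 shift=7
  byte[1]=0xE9 cont=1 payload=0x69=105: acc |= 105<<7 -> acc=13559 shift=14
  byte[2]=0x32 cont=0 payload=0x32=50: acc |= 50<<14 -> acc=832759 shift=21 [end]
Varint 1: bytes[0:3] = F7 E9 32 -> value 832759 (3 byte(s))
  byte[3]=0xEA cont=1 payload=0x6A=106: acc |= 106<<0 -> acc=106 shift=7
  byte[4]=0x52 cont=0 payload=0x52=82: acc |= 82<<7 -> acc=10602 shift=14 [end]
Varint 2: bytes[3:5] = EA 52 -> value 10602 (2 byte(s))
  byte[5]=0xEA cont=1 payload=0x6A=106: acc |= 106<<0 -> acc=106 shift=7
  byte[6]=0x95 cont=1 payload=0x15=21: acc |= 21<<7 -> acc=2794 shift=14
  byte[7]=0x6D cont=0 payload=0x6D=109: acc |= 109<<14 -> acc=1788650 shift=21 [end]
Varint 3: bytes[5:8] = EA 95 6D -> value 1788650 (3 byte(s))

Answer: 832759 10602 1788650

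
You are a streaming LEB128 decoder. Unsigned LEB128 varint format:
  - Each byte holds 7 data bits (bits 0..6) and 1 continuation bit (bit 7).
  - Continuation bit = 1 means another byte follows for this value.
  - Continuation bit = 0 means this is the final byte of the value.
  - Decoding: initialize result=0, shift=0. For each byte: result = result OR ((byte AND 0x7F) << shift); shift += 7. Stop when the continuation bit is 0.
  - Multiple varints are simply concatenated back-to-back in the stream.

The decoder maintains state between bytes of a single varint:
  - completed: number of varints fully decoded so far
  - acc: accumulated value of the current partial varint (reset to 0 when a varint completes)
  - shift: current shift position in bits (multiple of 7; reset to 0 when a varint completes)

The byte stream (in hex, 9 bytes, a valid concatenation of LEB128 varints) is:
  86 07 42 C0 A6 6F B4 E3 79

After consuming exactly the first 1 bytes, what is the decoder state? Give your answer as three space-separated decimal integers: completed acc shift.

byte[0]=0x86 cont=1 payload=0x06: acc |= 6<<0 -> completed=0 acc=6 shift=7

Answer: 0 6 7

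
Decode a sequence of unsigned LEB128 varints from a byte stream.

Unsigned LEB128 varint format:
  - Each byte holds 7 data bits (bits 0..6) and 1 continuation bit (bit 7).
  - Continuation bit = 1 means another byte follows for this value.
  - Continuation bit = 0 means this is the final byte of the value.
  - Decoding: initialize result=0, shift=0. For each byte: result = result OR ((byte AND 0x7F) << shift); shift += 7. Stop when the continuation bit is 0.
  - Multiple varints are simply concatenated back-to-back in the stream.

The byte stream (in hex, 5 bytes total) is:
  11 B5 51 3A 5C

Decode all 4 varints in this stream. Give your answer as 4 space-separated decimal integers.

  byte[0]=0x11 cont=0 payload=0x11=17: acc |= 17<<0 -> acc=17 shift=7 [end]
Varint 1: bytes[0:1] = 11 -> value 17 (1 byte(s))
  byte[1]=0xB5 cont=1 payload=0x35=53: acc |= 53<<0 -> acc=53 shift=7
  byte[2]=0x51 cont=0 payload=0x51=81: acc |= 81<<7 -> acc=10421 shift=14 [end]
Varint 2: bytes[1:3] = B5 51 -> value 10421 (2 byte(s))
  byte[3]=0x3A cont=0 payload=0x3A=58: acc |= 58<<0 -> acc=58 shift=7 [end]
Varint 3: bytes[3:4] = 3A -> value 58 (1 byte(s))
  byte[4]=0x5C cont=0 payload=0x5C=92: acc |= 92<<0 -> acc=92 shift=7 [end]
Varint 4: bytes[4:5] = 5C -> value 92 (1 byte(s))

Answer: 17 10421 58 92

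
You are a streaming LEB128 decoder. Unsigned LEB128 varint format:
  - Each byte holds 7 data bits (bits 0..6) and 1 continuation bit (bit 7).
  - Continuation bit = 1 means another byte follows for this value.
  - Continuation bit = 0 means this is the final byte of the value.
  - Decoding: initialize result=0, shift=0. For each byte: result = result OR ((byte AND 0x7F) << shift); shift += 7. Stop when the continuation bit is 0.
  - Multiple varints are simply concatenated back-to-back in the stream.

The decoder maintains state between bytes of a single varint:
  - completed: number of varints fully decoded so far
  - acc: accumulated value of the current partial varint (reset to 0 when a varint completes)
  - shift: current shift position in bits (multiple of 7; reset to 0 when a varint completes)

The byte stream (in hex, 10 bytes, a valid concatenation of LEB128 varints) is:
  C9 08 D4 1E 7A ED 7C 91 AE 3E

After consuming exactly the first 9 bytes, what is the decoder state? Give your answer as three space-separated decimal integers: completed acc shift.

byte[0]=0xC9 cont=1 payload=0x49: acc |= 73<<0 -> completed=0 acc=73 shift=7
byte[1]=0x08 cont=0 payload=0x08: varint #1 complete (value=1097); reset -> completed=1 acc=0 shift=0
byte[2]=0xD4 cont=1 payload=0x54: acc |= 84<<0 -> completed=1 acc=84 shift=7
byte[3]=0x1E cont=0 payload=0x1E: varint #2 complete (value=3924); reset -> completed=2 acc=0 shift=0
byte[4]=0x7A cont=0 payload=0x7A: varint #3 complete (value=122); reset -> completed=3 acc=0 shift=0
byte[5]=0xED cont=1 payload=0x6D: acc |= 109<<0 -> completed=3 acc=109 shift=7
byte[6]=0x7C cont=0 payload=0x7C: varint #4 complete (value=15981); reset -> completed=4 acc=0 shift=0
byte[7]=0x91 cont=1 payload=0x11: acc |= 17<<0 -> completed=4 acc=17 shift=7
byte[8]=0xAE cont=1 payload=0x2E: acc |= 46<<7 -> completed=4 acc=5905 shift=14

Answer: 4 5905 14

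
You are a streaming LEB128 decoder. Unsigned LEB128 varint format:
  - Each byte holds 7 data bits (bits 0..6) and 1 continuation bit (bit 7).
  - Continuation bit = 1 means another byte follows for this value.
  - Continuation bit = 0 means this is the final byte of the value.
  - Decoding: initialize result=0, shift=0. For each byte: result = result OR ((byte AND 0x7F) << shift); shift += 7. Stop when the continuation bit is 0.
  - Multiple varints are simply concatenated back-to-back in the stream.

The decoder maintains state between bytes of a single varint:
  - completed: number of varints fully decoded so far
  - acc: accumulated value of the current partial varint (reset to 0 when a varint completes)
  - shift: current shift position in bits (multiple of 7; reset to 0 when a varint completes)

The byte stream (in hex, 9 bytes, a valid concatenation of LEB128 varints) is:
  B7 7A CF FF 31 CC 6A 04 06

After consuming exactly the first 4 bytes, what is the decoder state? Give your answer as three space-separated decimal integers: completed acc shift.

byte[0]=0xB7 cont=1 payload=0x37: acc |= 55<<0 -> completed=0 acc=55 shift=7
byte[1]=0x7A cont=0 payload=0x7A: varint #1 complete (value=15671); reset -> completed=1 acc=0 shift=0
byte[2]=0xCF cont=1 payload=0x4F: acc |= 79<<0 -> completed=1 acc=79 shift=7
byte[3]=0xFF cont=1 payload=0x7F: acc |= 127<<7 -> completed=1 acc=16335 shift=14

Answer: 1 16335 14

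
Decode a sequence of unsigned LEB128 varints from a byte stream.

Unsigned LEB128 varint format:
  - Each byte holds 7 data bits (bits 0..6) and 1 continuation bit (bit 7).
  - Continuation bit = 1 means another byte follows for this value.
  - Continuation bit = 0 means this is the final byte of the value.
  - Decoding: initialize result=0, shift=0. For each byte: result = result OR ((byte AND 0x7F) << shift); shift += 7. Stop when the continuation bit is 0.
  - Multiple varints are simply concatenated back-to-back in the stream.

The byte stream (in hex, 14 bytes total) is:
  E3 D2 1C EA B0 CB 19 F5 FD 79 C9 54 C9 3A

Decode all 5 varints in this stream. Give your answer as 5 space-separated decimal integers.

  byte[0]=0xE3 cont=1 payload=0x63=99: acc |= 99<<0 -> acc=99 shift=7
  byte[1]=0xD2 cont=1 payload=0x52=82: acc |= 82<<7 -> acc=10595 shift=14
  byte[2]=0x1C cont=0 payload=0x1C=28: acc |= 28<<14 -> acc=469347 shift=21 [end]
Varint 1: bytes[0:3] = E3 D2 1C -> value 469347 (3 byte(s))
  byte[3]=0xEA cont=1 payload=0x6A=106: acc |= 106<<0 -> acc=106 shift=7
  byte[4]=0xB0 cont=1 payload=0x30=48: acc |= 48<<7 -> acc=6250 shift=14
  byte[5]=0xCB cont=1 payload=0x4B=75: acc |= 75<<14 -> acc=1235050 shift=21
  byte[6]=0x19 cont=0 payload=0x19=25: acc |= 25<<21 -> acc=53663850 shift=28 [end]
Varint 2: bytes[3:7] = EA B0 CB 19 -> value 53663850 (4 byte(s))
  byte[7]=0xF5 cont=1 payload=0x75=117: acc |= 117<<0 -> acc=117 shift=7
  byte[8]=0xFD cont=1 payload=0x7D=125: acc |= 125<<7 -> acc=16117 shift=14
  byte[9]=0x79 cont=0 payload=0x79=121: acc |= 121<<14 -> acc=1998581 shift=21 [end]
Varint 3: bytes[7:10] = F5 FD 79 -> value 1998581 (3 byte(s))
  byte[10]=0xC9 cont=1 payload=0x49=73: acc |= 73<<0 -> acc=73 shift=7
  byte[11]=0x54 cont=0 payload=0x54=84: acc |= 84<<7 -> acc=10825 shift=14 [end]
Varint 4: bytes[10:12] = C9 54 -> value 10825 (2 byte(s))
  byte[12]=0xC9 cont=1 payload=0x49=73: acc |= 73<<0 -> acc=73 shift=7
  byte[13]=0x3A cont=0 payload=0x3A=58: acc |= 58<<7 -> acc=7497 shift=14 [end]
Varint 5: bytes[12:14] = C9 3A -> value 7497 (2 byte(s))

Answer: 469347 53663850 1998581 10825 7497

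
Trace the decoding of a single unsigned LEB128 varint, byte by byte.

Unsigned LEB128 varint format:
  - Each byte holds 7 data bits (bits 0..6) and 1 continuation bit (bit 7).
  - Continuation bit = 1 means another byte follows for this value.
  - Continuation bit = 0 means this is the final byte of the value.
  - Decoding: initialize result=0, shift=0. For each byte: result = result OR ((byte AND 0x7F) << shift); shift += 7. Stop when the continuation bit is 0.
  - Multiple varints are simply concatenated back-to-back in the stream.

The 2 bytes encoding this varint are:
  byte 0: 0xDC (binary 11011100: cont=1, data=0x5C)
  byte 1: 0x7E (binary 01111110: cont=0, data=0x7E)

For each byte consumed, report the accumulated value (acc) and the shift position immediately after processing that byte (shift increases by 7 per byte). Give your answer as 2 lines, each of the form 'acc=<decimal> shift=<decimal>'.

byte 0=0xDC: payload=0x5C=92, contrib = 92<<0 = 92; acc -> 92, shift -> 7
byte 1=0x7E: payload=0x7E=126, contrib = 126<<7 = 16128; acc -> 16220, shift -> 14

Answer: acc=92 shift=7
acc=16220 shift=14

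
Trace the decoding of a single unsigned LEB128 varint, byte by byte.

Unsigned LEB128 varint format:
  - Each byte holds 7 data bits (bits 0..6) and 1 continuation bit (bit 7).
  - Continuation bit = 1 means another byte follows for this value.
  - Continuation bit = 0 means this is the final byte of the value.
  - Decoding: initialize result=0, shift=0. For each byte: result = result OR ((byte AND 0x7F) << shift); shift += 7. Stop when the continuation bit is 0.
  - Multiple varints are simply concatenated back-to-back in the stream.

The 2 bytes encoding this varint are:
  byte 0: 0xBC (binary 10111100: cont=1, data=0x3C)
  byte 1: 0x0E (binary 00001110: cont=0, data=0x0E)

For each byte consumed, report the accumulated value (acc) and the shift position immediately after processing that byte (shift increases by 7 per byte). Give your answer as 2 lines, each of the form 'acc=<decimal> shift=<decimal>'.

Answer: acc=60 shift=7
acc=1852 shift=14

Derivation:
byte 0=0xBC: payload=0x3C=60, contrib = 60<<0 = 60; acc -> 60, shift -> 7
byte 1=0x0E: payload=0x0E=14, contrib = 14<<7 = 1792; acc -> 1852, shift -> 14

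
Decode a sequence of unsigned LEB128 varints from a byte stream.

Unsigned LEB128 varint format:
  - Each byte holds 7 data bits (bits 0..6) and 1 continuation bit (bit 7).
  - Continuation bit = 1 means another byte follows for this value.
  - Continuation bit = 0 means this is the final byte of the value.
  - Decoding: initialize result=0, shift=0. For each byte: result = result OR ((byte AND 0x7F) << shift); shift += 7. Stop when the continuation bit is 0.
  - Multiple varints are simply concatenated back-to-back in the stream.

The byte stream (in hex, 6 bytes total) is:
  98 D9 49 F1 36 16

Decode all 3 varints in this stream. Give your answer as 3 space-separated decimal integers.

Answer: 1207448 7025 22

Derivation:
  byte[0]=0x98 cont=1 payload=0x18=24: acc |= 24<<0 -> acc=24 shift=7
  byte[1]=0xD9 cont=1 payload=0x59=89: acc |= 89<<7 -> acc=11416 shift=14
  byte[2]=0x49 cont=0 payload=0x49=73: acc |= 73<<14 -> acc=1207448 shift=21 [end]
Varint 1: bytes[0:3] = 98 D9 49 -> value 1207448 (3 byte(s))
  byte[3]=0xF1 cont=1 payload=0x71=113: acc |= 113<<0 -> acc=113 shift=7
  byte[4]=0x36 cont=0 payload=0x36=54: acc |= 54<<7 -> acc=7025 shift=14 [end]
Varint 2: bytes[3:5] = F1 36 -> value 7025 (2 byte(s))
  byte[5]=0x16 cont=0 payload=0x16=22: acc |= 22<<0 -> acc=22 shift=7 [end]
Varint 3: bytes[5:6] = 16 -> value 22 (1 byte(s))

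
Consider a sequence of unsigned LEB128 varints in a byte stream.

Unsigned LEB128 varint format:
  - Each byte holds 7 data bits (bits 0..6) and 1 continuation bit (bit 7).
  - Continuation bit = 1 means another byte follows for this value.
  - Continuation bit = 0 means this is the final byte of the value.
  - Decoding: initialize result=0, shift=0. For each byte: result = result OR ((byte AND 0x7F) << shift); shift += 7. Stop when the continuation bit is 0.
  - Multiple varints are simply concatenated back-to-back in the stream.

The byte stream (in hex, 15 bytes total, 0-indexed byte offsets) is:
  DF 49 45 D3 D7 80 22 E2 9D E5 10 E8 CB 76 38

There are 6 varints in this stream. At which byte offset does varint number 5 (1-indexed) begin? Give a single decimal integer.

  byte[0]=0xDF cont=1 payload=0x5F=95: acc |= 95<<0 -> acc=95 shift=7
  byte[1]=0x49 cont=0 payload=0x49=73: acc |= 73<<7 -> acc=9439 shift=14 [end]
Varint 1: bytes[0:2] = DF 49 -> value 9439 (2 byte(s))
  byte[2]=0x45 cont=0 payload=0x45=69: acc |= 69<<0 -> acc=69 shift=7 [end]
Varint 2: bytes[2:3] = 45 -> value 69 (1 byte(s))
  byte[3]=0xD3 cont=1 payload=0x53=83: acc |= 83<<0 -> acc=83 shift=7
  byte[4]=0xD7 cont=1 payload=0x57=87: acc |= 87<<7 -> acc=11219 shift=14
  byte[5]=0x80 cont=1 payload=0x00=0: acc |= 0<<14 -> acc=11219 shift=21
  byte[6]=0x22 cont=0 payload=0x22=34: acc |= 34<<21 -> acc=71314387 shift=28 [end]
Varint 3: bytes[3:7] = D3 D7 80 22 -> value 71314387 (4 byte(s))
  byte[7]=0xE2 cont=1 payload=0x62=98: acc |= 98<<0 -> acc=98 shift=7
  byte[8]=0x9D cont=1 payload=0x1D=29: acc |= 29<<7 -> acc=3810 shift=14
  byte[9]=0xE5 cont=1 payload=0x65=101: acc |= 101<<14 -> acc=1658594 shift=21
  byte[10]=0x10 cont=0 payload=0x10=16: acc |= 16<<21 -> acc=35213026 shift=28 [end]
Varint 4: bytes[7:11] = E2 9D E5 10 -> value 35213026 (4 byte(s))
  byte[11]=0xE8 cont=1 payload=0x68=104: acc |= 104<<0 -> acc=104 shift=7
  byte[12]=0xCB cont=1 payload=0x4B=75: acc |= 75<<7 -> acc=9704 shift=14
  byte[13]=0x76 cont=0 payload=0x76=118: acc |= 118<<14 -> acc=1943016 shift=21 [end]
Varint 5: bytes[11:14] = E8 CB 76 -> value 1943016 (3 byte(s))
  byte[14]=0x38 cont=0 payload=0x38=56: acc |= 56<<0 -> acc=56 shift=7 [end]
Varint 6: bytes[14:15] = 38 -> value 56 (1 byte(s))

Answer: 11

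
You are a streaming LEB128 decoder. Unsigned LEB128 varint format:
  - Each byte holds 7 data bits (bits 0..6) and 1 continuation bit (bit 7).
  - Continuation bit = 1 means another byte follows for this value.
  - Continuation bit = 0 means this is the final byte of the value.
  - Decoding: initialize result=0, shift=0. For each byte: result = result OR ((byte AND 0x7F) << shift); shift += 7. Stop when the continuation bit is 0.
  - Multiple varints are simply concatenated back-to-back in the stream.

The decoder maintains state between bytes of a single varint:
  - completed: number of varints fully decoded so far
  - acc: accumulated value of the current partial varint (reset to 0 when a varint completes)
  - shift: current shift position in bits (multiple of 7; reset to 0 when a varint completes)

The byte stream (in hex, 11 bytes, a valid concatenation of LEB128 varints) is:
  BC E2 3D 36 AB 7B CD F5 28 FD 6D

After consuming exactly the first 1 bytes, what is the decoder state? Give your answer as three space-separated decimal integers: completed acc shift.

byte[0]=0xBC cont=1 payload=0x3C: acc |= 60<<0 -> completed=0 acc=60 shift=7

Answer: 0 60 7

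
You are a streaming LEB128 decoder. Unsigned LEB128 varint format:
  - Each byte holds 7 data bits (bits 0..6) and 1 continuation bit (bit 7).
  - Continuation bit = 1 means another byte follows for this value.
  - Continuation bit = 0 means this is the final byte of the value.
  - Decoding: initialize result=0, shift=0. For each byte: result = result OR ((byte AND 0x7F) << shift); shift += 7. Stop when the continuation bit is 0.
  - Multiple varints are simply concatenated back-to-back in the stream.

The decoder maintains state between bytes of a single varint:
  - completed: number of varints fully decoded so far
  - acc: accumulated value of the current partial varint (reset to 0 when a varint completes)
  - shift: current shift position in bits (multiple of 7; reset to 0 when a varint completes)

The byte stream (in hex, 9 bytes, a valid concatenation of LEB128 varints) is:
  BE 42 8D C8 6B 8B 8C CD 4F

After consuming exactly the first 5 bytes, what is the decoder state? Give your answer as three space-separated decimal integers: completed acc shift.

Answer: 2 0 0

Derivation:
byte[0]=0xBE cont=1 payload=0x3E: acc |= 62<<0 -> completed=0 acc=62 shift=7
byte[1]=0x42 cont=0 payload=0x42: varint #1 complete (value=8510); reset -> completed=1 acc=0 shift=0
byte[2]=0x8D cont=1 payload=0x0D: acc |= 13<<0 -> completed=1 acc=13 shift=7
byte[3]=0xC8 cont=1 payload=0x48: acc |= 72<<7 -> completed=1 acc=9229 shift=14
byte[4]=0x6B cont=0 payload=0x6B: varint #2 complete (value=1762317); reset -> completed=2 acc=0 shift=0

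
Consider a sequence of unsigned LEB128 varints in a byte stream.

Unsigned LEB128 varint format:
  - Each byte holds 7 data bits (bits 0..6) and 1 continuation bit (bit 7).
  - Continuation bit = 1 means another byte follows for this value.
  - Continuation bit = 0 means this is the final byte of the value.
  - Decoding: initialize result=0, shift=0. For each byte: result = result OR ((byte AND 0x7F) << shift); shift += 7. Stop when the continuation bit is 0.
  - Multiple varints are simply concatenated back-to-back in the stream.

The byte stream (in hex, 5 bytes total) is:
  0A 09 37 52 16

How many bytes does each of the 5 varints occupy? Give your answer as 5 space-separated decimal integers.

Answer: 1 1 1 1 1

Derivation:
  byte[0]=0x0A cont=0 payload=0x0A=10: acc |= 10<<0 -> acc=10 shift=7 [end]
Varint 1: bytes[0:1] = 0A -> value 10 (1 byte(s))
  byte[1]=0x09 cont=0 payload=0x09=9: acc |= 9<<0 -> acc=9 shift=7 [end]
Varint 2: bytes[1:2] = 09 -> value 9 (1 byte(s))
  byte[2]=0x37 cont=0 payload=0x37=55: acc |= 55<<0 -> acc=55 shift=7 [end]
Varint 3: bytes[2:3] = 37 -> value 55 (1 byte(s))
  byte[3]=0x52 cont=0 payload=0x52=82: acc |= 82<<0 -> acc=82 shift=7 [end]
Varint 4: bytes[3:4] = 52 -> value 82 (1 byte(s))
  byte[4]=0x16 cont=0 payload=0x16=22: acc |= 22<<0 -> acc=22 shift=7 [end]
Varint 5: bytes[4:5] = 16 -> value 22 (1 byte(s))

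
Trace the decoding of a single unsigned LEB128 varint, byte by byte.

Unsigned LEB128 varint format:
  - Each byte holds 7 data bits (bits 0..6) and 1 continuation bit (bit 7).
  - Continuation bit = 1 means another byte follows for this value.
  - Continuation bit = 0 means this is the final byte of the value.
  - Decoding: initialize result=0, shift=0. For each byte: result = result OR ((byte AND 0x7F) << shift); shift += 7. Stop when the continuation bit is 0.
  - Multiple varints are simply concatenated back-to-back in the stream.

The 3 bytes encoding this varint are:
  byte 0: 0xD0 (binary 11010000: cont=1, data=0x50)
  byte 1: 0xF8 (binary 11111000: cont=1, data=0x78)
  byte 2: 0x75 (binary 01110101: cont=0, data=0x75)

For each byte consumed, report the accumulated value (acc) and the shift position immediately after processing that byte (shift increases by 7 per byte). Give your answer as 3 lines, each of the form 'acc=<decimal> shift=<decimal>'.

Answer: acc=80 shift=7
acc=15440 shift=14
acc=1932368 shift=21

Derivation:
byte 0=0xD0: payload=0x50=80, contrib = 80<<0 = 80; acc -> 80, shift -> 7
byte 1=0xF8: payload=0x78=120, contrib = 120<<7 = 15360; acc -> 15440, shift -> 14
byte 2=0x75: payload=0x75=117, contrib = 117<<14 = 1916928; acc -> 1932368, shift -> 21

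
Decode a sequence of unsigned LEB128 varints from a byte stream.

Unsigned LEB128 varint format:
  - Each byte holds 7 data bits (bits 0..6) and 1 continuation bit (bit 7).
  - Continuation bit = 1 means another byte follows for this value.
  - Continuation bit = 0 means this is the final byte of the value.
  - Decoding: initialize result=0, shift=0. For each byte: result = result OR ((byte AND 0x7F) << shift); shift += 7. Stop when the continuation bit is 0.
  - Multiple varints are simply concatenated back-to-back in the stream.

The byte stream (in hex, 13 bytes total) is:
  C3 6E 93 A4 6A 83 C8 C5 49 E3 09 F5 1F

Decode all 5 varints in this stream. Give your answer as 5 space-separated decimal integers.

  byte[0]=0xC3 cont=1 payload=0x43=67: acc |= 67<<0 -> acc=67 shift=7
  byte[1]=0x6E cont=0 payload=0x6E=110: acc |= 110<<7 -> acc=14147 shift=14 [end]
Varint 1: bytes[0:2] = C3 6E -> value 14147 (2 byte(s))
  byte[2]=0x93 cont=1 payload=0x13=19: acc |= 19<<0 -> acc=19 shift=7
  byte[3]=0xA4 cont=1 payload=0x24=36: acc |= 36<<7 -> acc=4627 shift=14
  byte[4]=0x6A cont=0 payload=0x6A=106: acc |= 106<<14 -> acc=1741331 shift=21 [end]
Varint 2: bytes[2:5] = 93 A4 6A -> value 1741331 (3 byte(s))
  byte[5]=0x83 cont=1 payload=0x03=3: acc |= 3<<0 -> acc=3 shift=7
  byte[6]=0xC8 cont=1 payload=0x48=72: acc |= 72<<7 -> acc=9219 shift=14
  byte[7]=0xC5 cont=1 payload=0x45=69: acc |= 69<<14 -> acc=1139715 shift=21
  byte[8]=0x49 cont=0 payload=0x49=73: acc |= 73<<21 -> acc=154231811 shift=28 [end]
Varint 3: bytes[5:9] = 83 C8 C5 49 -> value 154231811 (4 byte(s))
  byte[9]=0xE3 cont=1 payload=0x63=99: acc |= 99<<0 -> acc=99 shift=7
  byte[10]=0x09 cont=0 payload=0x09=9: acc |= 9<<7 -> acc=1251 shift=14 [end]
Varint 4: bytes[9:11] = E3 09 -> value 1251 (2 byte(s))
  byte[11]=0xF5 cont=1 payload=0x75=117: acc |= 117<<0 -> acc=117 shift=7
  byte[12]=0x1F cont=0 payload=0x1F=31: acc |= 31<<7 -> acc=4085 shift=14 [end]
Varint 5: bytes[11:13] = F5 1F -> value 4085 (2 byte(s))

Answer: 14147 1741331 154231811 1251 4085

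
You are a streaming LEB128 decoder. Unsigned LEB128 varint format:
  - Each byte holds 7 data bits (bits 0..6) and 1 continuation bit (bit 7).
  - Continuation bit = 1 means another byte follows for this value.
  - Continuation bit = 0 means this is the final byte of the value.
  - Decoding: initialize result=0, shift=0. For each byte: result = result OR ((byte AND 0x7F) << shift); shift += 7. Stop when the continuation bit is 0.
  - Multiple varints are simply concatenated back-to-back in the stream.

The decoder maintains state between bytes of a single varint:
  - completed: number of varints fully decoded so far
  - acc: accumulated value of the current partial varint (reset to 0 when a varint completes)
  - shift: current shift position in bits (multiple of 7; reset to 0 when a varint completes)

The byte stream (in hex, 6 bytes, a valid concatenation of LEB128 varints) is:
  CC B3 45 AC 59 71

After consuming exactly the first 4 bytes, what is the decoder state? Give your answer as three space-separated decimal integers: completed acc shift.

Answer: 1 44 7

Derivation:
byte[0]=0xCC cont=1 payload=0x4C: acc |= 76<<0 -> completed=0 acc=76 shift=7
byte[1]=0xB3 cont=1 payload=0x33: acc |= 51<<7 -> completed=0 acc=6604 shift=14
byte[2]=0x45 cont=0 payload=0x45: varint #1 complete (value=1137100); reset -> completed=1 acc=0 shift=0
byte[3]=0xAC cont=1 payload=0x2C: acc |= 44<<0 -> completed=1 acc=44 shift=7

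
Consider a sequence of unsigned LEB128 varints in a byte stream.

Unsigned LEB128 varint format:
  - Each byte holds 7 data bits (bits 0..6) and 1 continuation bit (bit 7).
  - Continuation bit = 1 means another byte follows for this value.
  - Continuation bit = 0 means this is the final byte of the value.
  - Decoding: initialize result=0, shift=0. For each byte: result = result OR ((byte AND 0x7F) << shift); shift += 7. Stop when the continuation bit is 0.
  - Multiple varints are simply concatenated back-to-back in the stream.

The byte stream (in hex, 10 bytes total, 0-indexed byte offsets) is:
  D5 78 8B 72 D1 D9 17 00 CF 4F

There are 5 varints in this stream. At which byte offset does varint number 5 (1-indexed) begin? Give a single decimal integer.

Answer: 8

Derivation:
  byte[0]=0xD5 cont=1 payload=0x55=85: acc |= 85<<0 -> acc=85 shift=7
  byte[1]=0x78 cont=0 payload=0x78=120: acc |= 120<<7 -> acc=15445 shift=14 [end]
Varint 1: bytes[0:2] = D5 78 -> value 15445 (2 byte(s))
  byte[2]=0x8B cont=1 payload=0x0B=11: acc |= 11<<0 -> acc=11 shift=7
  byte[3]=0x72 cont=0 payload=0x72=114: acc |= 114<<7 -> acc=14603 shift=14 [end]
Varint 2: bytes[2:4] = 8B 72 -> value 14603 (2 byte(s))
  byte[4]=0xD1 cont=1 payload=0x51=81: acc |= 81<<0 -> acc=81 shift=7
  byte[5]=0xD9 cont=1 payload=0x59=89: acc |= 89<<7 -> acc=11473 shift=14
  byte[6]=0x17 cont=0 payload=0x17=23: acc |= 23<<14 -> acc=388305 shift=21 [end]
Varint 3: bytes[4:7] = D1 D9 17 -> value 388305 (3 byte(s))
  byte[7]=0x00 cont=0 payload=0x00=0: acc |= 0<<0 -> acc=0 shift=7 [end]
Varint 4: bytes[7:8] = 00 -> value 0 (1 byte(s))
  byte[8]=0xCF cont=1 payload=0x4F=79: acc |= 79<<0 -> acc=79 shift=7
  byte[9]=0x4F cont=0 payload=0x4F=79: acc |= 79<<7 -> acc=10191 shift=14 [end]
Varint 5: bytes[8:10] = CF 4F -> value 10191 (2 byte(s))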